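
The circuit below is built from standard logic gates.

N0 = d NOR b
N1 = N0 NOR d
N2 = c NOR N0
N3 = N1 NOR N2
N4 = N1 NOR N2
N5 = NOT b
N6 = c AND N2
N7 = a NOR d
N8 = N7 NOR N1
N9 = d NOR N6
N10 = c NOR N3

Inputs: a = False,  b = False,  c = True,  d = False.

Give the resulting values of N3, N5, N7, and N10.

N0 = d NOR b = False NOR False = True
N1 = N0 NOR d = True NOR False = False
N2 = c NOR N0 = True NOR True = False
N3 = N1 NOR N2 = False NOR False = True
N5 = NOT b = NOT False = True
N7 = a NOR d = False NOR False = True
N10 = c NOR N3 = True NOR True = False

N3 = True, N5 = True, N7 = True, N10 = False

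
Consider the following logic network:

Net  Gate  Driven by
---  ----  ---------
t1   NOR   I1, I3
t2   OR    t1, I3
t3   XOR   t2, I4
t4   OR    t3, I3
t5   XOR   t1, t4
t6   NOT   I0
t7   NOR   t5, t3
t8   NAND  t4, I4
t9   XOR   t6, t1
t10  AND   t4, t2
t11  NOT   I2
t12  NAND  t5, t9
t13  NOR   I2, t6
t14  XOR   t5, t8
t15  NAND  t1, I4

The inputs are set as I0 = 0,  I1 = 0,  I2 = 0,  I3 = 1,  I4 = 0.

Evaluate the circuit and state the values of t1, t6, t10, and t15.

t1 = I1 NOR I3 = 0 NOR 1 = 0
t2 = t1 OR I3 = 0 OR 1 = 1
t3 = t2 XOR I4 = 1 XOR 0 = 1
t4 = t3 OR I3 = 1 OR 1 = 1
t6 = NOT I0 = NOT 0 = 1
t10 = t4 AND t2 = 1 AND 1 = 1
t15 = t1 NAND I4 = 0 NAND 0 = 1

t1 = 0, t6 = 1, t10 = 1, t15 = 1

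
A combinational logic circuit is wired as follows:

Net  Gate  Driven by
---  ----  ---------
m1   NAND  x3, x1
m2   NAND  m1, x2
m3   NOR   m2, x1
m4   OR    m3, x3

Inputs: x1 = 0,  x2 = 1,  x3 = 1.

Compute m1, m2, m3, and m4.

m1 = 1, m2 = 0, m3 = 1, m4 = 1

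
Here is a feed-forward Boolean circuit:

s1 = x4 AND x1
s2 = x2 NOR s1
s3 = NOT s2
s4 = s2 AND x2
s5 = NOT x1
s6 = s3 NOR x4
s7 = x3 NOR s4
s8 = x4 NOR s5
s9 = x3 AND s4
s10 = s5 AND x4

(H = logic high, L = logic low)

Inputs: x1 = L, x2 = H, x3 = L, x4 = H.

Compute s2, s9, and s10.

s1 = x4 AND x1 = H AND L = L
s2 = x2 NOR s1 = H NOR L = L
s4 = s2 AND x2 = L AND H = L
s5 = NOT x1 = NOT L = H
s9 = x3 AND s4 = L AND L = L
s10 = s5 AND x4 = H AND H = H

s2 = L; s9 = L; s10 = H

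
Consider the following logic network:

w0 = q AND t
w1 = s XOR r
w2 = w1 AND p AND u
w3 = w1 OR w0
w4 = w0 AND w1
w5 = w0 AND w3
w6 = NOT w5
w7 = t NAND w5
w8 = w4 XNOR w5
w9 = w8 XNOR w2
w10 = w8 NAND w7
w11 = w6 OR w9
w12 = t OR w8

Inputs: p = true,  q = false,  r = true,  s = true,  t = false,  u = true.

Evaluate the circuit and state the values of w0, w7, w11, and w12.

w0 = false, w7 = true, w11 = true, w12 = true

w0 = q AND t = false AND false = false
w1 = s XOR r = true XOR true = false
w2 = w1 AND p AND u = false AND true AND true = false
w3 = w1 OR w0 = false OR false = false
w4 = w0 AND w1 = false AND false = false
w5 = w0 AND w3 = false AND false = false
w6 = NOT w5 = NOT false = true
w7 = t NAND w5 = false NAND false = true
w8 = w4 XNOR w5 = false XNOR false = true
w9 = w8 XNOR w2 = true XNOR false = false
w11 = w6 OR w9 = true OR false = true
w12 = t OR w8 = false OR true = true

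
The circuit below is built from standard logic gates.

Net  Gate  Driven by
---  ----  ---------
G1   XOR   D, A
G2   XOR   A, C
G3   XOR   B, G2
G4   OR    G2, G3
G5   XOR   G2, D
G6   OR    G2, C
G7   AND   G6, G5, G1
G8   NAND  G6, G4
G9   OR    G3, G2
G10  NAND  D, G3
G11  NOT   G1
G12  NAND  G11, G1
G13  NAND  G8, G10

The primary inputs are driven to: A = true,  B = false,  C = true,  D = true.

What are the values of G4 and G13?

G4 = false, G13 = false

G2 = A XOR C = true XOR true = false
G3 = B XOR G2 = false XOR false = false
G4 = G2 OR G3 = false OR false = false
G6 = G2 OR C = false OR true = true
G8 = G6 NAND G4 = true NAND false = true
G10 = D NAND G3 = true NAND false = true
G13 = G8 NAND G10 = true NAND true = false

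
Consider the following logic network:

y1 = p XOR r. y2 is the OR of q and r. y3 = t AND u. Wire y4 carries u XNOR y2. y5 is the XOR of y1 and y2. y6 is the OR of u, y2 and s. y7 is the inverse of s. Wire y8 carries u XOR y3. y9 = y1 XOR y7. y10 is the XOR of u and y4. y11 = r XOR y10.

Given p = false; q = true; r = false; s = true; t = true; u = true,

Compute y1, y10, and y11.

y1 = false; y10 = false; y11 = false

y1 = p XOR r = false XOR false = false
y2 = q OR r = true OR false = true
y4 = u XNOR y2 = true XNOR true = true
y10 = u XOR y4 = true XOR true = false
y11 = r XOR y10 = false XOR false = false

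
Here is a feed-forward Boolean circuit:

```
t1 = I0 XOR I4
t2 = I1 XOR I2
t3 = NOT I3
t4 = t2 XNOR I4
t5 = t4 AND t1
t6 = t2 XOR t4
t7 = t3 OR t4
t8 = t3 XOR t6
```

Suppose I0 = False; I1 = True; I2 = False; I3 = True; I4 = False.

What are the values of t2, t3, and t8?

t2 = True, t3 = False, t8 = True

t2 = I1 XOR I2 = True XOR False = True
t3 = NOT I3 = NOT True = False
t4 = t2 XNOR I4 = True XNOR False = False
t6 = t2 XOR t4 = True XOR False = True
t8 = t3 XOR t6 = False XOR True = True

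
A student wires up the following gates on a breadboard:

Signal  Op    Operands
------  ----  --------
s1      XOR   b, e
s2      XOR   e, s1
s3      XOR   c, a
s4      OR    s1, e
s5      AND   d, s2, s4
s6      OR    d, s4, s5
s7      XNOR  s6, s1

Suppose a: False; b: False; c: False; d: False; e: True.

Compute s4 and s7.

s4 = True; s7 = True

s1 = b XOR e = False XOR True = True
s2 = e XOR s1 = True XOR True = False
s4 = s1 OR e = True OR True = True
s5 = d AND s2 AND s4 = False AND False AND True = False
s6 = d OR s4 OR s5 = False OR True OR False = True
s7 = s6 XNOR s1 = True XNOR True = True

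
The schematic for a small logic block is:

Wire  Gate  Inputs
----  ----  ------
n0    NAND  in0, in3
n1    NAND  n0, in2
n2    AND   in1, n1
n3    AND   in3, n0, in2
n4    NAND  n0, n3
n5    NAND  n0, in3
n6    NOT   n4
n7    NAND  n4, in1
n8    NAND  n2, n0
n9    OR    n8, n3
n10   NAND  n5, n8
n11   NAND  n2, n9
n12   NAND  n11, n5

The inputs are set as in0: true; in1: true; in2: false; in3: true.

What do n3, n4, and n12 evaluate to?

n3 = false  n4 = true  n12 = true

n0 = in0 NAND in3 = true NAND true = false
n1 = n0 NAND in2 = false NAND false = true
n2 = in1 AND n1 = true AND true = true
n3 = in3 AND n0 AND in2 = true AND false AND false = false
n4 = n0 NAND n3 = false NAND false = true
n5 = n0 NAND in3 = false NAND true = true
n8 = n2 NAND n0 = true NAND false = true
n9 = n8 OR n3 = true OR false = true
n11 = n2 NAND n9 = true NAND true = false
n12 = n11 NAND n5 = false NAND true = true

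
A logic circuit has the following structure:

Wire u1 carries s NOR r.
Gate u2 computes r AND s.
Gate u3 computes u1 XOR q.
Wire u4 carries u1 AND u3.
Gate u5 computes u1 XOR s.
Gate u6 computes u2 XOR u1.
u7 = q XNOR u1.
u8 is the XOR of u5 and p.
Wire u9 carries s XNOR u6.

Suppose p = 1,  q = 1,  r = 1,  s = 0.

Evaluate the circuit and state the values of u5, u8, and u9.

u1 = s NOR r = 0 NOR 1 = 0
u2 = r AND s = 1 AND 0 = 0
u5 = u1 XOR s = 0 XOR 0 = 0
u6 = u2 XOR u1 = 0 XOR 0 = 0
u8 = u5 XOR p = 0 XOR 1 = 1
u9 = s XNOR u6 = 0 XNOR 0 = 1

u5 = 0, u8 = 1, u9 = 1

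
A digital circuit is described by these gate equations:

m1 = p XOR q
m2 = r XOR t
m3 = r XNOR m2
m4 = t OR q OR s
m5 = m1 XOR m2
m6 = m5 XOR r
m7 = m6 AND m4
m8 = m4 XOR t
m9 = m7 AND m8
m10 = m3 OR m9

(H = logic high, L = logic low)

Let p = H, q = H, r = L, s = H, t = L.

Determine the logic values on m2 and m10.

m1 = p XOR q = H XOR H = L
m2 = r XOR t = L XOR L = L
m3 = r XNOR m2 = L XNOR L = H
m4 = t OR q OR s = L OR H OR H = H
m5 = m1 XOR m2 = L XOR L = L
m6 = m5 XOR r = L XOR L = L
m7 = m6 AND m4 = L AND H = L
m8 = m4 XOR t = H XOR L = H
m9 = m7 AND m8 = L AND H = L
m10 = m3 OR m9 = H OR L = H

m2 = L  m10 = H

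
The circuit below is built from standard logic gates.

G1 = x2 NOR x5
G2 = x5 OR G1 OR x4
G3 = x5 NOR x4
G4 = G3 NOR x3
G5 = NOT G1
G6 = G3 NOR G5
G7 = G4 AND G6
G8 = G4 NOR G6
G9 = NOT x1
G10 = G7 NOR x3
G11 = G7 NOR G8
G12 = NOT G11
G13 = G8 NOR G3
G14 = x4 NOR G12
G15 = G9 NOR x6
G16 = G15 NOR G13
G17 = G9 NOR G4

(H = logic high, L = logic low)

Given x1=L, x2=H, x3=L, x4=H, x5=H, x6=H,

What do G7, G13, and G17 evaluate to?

G1 = x2 NOR x5 = H NOR H = L
G3 = x5 NOR x4 = H NOR H = L
G4 = G3 NOR x3 = L NOR L = H
G5 = NOT G1 = NOT L = H
G6 = G3 NOR G5 = L NOR H = L
G7 = G4 AND G6 = H AND L = L
G8 = G4 NOR G6 = H NOR L = L
G9 = NOT x1 = NOT L = H
G13 = G8 NOR G3 = L NOR L = H
G17 = G9 NOR G4 = H NOR H = L

G7 = L, G13 = H, G17 = L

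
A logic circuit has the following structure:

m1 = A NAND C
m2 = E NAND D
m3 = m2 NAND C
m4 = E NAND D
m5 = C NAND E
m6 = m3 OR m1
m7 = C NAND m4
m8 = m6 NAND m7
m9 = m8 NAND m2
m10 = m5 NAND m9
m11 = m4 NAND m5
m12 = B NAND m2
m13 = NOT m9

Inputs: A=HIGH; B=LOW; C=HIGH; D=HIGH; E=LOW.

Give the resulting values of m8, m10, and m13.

m1 = A NAND C = HIGH NAND HIGH = LOW
m2 = E NAND D = LOW NAND HIGH = HIGH
m3 = m2 NAND C = HIGH NAND HIGH = LOW
m4 = E NAND D = LOW NAND HIGH = HIGH
m5 = C NAND E = HIGH NAND LOW = HIGH
m6 = m3 OR m1 = LOW OR LOW = LOW
m7 = C NAND m4 = HIGH NAND HIGH = LOW
m8 = m6 NAND m7 = LOW NAND LOW = HIGH
m9 = m8 NAND m2 = HIGH NAND HIGH = LOW
m10 = m5 NAND m9 = HIGH NAND LOW = HIGH
m13 = NOT m9 = NOT LOW = HIGH

m8 = HIGH; m10 = HIGH; m13 = HIGH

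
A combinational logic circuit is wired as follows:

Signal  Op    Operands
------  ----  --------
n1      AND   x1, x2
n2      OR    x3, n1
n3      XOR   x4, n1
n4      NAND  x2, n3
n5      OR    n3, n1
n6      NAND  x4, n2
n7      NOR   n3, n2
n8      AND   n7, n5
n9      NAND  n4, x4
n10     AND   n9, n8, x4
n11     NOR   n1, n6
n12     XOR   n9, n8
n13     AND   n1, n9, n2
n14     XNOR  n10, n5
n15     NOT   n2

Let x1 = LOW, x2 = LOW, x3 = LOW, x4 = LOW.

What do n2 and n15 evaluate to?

n2 = LOW, n15 = HIGH

n1 = x1 AND x2 = LOW AND LOW = LOW
n2 = x3 OR n1 = LOW OR LOW = LOW
n15 = NOT n2 = NOT LOW = HIGH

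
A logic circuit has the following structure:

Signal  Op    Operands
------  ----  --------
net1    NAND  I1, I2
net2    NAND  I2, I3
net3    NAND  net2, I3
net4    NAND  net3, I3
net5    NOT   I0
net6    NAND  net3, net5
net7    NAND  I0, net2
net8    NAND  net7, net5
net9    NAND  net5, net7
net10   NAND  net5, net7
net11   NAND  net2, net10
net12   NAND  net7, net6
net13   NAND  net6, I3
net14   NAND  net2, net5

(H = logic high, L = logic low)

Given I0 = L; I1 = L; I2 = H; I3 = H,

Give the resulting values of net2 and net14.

net2 = I2 NAND I3 = H NAND H = L
net5 = NOT I0 = NOT L = H
net14 = net2 NAND net5 = L NAND H = H

net2 = L, net14 = H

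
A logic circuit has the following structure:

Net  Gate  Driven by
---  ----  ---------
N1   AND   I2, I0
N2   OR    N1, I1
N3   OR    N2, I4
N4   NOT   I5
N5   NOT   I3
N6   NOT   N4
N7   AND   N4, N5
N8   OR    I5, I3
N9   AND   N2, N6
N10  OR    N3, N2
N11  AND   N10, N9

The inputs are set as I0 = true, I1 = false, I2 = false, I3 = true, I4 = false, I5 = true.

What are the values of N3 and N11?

N3 = false, N11 = false

N1 = I2 AND I0 = false AND true = false
N2 = N1 OR I1 = false OR false = false
N3 = N2 OR I4 = false OR false = false
N4 = NOT I5 = NOT true = false
N6 = NOT N4 = NOT false = true
N9 = N2 AND N6 = false AND true = false
N10 = N3 OR N2 = false OR false = false
N11 = N10 AND N9 = false AND false = false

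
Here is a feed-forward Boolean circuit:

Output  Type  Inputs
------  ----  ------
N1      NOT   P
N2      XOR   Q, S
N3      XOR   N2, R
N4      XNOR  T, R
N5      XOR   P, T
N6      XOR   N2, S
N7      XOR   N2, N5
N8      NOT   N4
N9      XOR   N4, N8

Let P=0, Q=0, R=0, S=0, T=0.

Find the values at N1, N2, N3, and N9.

N1 = NOT P = NOT 0 = 1
N2 = Q XOR S = 0 XOR 0 = 0
N3 = N2 XOR R = 0 XOR 0 = 0
N4 = T XNOR R = 0 XNOR 0 = 1
N8 = NOT N4 = NOT 1 = 0
N9 = N4 XOR N8 = 1 XOR 0 = 1

N1 = 1, N2 = 0, N3 = 0, N9 = 1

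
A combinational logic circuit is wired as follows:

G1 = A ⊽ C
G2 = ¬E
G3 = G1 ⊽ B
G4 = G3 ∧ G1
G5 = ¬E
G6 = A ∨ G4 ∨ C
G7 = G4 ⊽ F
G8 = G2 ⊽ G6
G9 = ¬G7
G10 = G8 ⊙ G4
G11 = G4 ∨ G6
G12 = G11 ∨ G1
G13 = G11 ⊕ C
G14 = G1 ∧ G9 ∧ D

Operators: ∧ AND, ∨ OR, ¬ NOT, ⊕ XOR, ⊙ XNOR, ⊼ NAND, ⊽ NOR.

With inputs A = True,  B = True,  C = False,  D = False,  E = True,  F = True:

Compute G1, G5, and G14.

G1 = False, G5 = False, G14 = False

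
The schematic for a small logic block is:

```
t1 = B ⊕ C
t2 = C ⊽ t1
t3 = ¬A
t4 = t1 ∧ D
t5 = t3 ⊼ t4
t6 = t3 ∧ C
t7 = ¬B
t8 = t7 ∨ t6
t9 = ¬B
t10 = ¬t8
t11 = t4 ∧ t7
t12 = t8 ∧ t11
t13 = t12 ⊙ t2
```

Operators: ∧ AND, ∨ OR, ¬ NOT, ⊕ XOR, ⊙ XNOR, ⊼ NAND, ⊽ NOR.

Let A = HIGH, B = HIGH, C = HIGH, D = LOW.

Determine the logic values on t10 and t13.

t10 = HIGH  t13 = HIGH

t1 = B XOR C = HIGH XOR HIGH = LOW
t2 = C NOR t1 = HIGH NOR LOW = LOW
t3 = NOT A = NOT HIGH = LOW
t4 = t1 AND D = LOW AND LOW = LOW
t6 = t3 AND C = LOW AND HIGH = LOW
t7 = NOT B = NOT HIGH = LOW
t8 = t7 OR t6 = LOW OR LOW = LOW
t10 = NOT t8 = NOT LOW = HIGH
t11 = t4 AND t7 = LOW AND LOW = LOW
t12 = t8 AND t11 = LOW AND LOW = LOW
t13 = t12 XNOR t2 = LOW XNOR LOW = HIGH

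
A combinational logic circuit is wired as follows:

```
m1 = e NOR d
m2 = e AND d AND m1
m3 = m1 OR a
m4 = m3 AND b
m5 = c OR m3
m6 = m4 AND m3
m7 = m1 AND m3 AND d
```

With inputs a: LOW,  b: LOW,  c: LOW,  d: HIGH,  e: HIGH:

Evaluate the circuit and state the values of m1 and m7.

m1 = LOW, m7 = LOW

m1 = e NOR d = HIGH NOR HIGH = LOW
m3 = m1 OR a = LOW OR LOW = LOW
m7 = m1 AND m3 AND d = LOW AND LOW AND HIGH = LOW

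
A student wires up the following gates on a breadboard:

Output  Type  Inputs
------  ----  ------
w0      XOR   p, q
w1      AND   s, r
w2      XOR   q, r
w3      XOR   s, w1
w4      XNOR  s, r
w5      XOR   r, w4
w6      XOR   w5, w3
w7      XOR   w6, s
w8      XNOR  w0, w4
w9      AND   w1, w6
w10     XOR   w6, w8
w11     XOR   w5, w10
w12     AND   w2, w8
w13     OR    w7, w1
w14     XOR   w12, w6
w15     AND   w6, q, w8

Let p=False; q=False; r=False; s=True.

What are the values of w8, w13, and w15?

w0 = p XOR q = False XOR False = False
w1 = s AND r = True AND False = False
w3 = s XOR w1 = True XOR False = True
w4 = s XNOR r = True XNOR False = False
w5 = r XOR w4 = False XOR False = False
w6 = w5 XOR w3 = False XOR True = True
w7 = w6 XOR s = True XOR True = False
w8 = w0 XNOR w4 = False XNOR False = True
w13 = w7 OR w1 = False OR False = False
w15 = w6 AND q AND w8 = True AND False AND True = False

w8 = True; w13 = False; w15 = False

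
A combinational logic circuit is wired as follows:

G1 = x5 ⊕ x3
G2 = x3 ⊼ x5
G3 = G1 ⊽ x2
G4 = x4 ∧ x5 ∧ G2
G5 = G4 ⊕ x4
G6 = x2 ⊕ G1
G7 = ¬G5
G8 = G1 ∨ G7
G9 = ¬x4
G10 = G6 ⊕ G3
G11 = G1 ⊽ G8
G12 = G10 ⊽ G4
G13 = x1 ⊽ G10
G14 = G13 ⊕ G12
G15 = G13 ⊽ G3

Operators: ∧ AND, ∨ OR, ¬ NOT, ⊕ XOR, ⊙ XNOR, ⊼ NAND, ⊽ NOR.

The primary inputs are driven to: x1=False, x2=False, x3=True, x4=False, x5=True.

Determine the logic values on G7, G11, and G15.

G1 = x5 XOR x3 = True XOR True = False
G2 = x3 NAND x5 = True NAND True = False
G3 = G1 NOR x2 = False NOR False = True
G4 = x4 AND x5 AND G2 = False AND True AND False = False
G5 = G4 XOR x4 = False XOR False = False
G6 = x2 XOR G1 = False XOR False = False
G7 = NOT G5 = NOT False = True
G8 = G1 OR G7 = False OR True = True
G10 = G6 XOR G3 = False XOR True = True
G11 = G1 NOR G8 = False NOR True = False
G13 = x1 NOR G10 = False NOR True = False
G15 = G13 NOR G3 = False NOR True = False

G7 = True, G11 = False, G15 = False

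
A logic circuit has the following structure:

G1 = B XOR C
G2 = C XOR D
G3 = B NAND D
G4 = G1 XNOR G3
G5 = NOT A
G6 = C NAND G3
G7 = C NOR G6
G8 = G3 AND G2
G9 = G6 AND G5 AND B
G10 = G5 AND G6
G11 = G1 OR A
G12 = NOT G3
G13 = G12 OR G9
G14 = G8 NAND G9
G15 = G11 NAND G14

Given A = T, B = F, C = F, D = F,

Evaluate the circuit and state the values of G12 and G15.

G1 = B XOR C = F XOR F = F
G2 = C XOR D = F XOR F = F
G3 = B NAND D = F NAND F = T
G5 = NOT A = NOT T = F
G6 = C NAND G3 = F NAND T = T
G8 = G3 AND G2 = T AND F = F
G9 = G6 AND G5 AND B = T AND F AND F = F
G11 = G1 OR A = F OR T = T
G12 = NOT G3 = NOT T = F
G14 = G8 NAND G9 = F NAND F = T
G15 = G11 NAND G14 = T NAND T = F

G12 = F; G15 = F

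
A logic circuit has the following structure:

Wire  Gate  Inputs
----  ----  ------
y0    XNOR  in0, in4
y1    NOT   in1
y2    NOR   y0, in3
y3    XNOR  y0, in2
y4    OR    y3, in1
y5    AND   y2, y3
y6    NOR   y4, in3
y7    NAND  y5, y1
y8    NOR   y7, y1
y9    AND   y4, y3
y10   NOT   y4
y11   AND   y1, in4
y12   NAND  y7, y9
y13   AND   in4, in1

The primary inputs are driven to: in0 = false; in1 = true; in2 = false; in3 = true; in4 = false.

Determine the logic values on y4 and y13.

y4 = true; y13 = false

y0 = in0 XNOR in4 = false XNOR false = true
y3 = y0 XNOR in2 = true XNOR false = false
y4 = y3 OR in1 = false OR true = true
y13 = in4 AND in1 = false AND true = false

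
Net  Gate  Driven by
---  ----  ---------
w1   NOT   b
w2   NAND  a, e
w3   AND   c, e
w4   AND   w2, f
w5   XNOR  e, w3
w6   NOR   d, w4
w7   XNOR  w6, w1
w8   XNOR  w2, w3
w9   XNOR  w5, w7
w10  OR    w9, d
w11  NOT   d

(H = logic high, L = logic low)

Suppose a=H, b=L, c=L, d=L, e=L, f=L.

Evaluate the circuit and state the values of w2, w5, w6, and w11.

w2 = a NAND e = H NAND L = H
w3 = c AND e = L AND L = L
w4 = w2 AND f = H AND L = L
w5 = e XNOR w3 = L XNOR L = H
w6 = d NOR w4 = L NOR L = H
w11 = NOT d = NOT L = H

w2 = H, w5 = H, w6 = H, w11 = H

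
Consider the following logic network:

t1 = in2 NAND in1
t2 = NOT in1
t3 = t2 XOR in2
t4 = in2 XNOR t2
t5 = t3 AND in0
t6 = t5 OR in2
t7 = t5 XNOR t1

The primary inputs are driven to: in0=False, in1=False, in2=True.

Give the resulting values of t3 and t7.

t3 = False, t7 = False

t1 = in2 NAND in1 = True NAND False = True
t2 = NOT in1 = NOT False = True
t3 = t2 XOR in2 = True XOR True = False
t5 = t3 AND in0 = False AND False = False
t7 = t5 XNOR t1 = False XNOR True = False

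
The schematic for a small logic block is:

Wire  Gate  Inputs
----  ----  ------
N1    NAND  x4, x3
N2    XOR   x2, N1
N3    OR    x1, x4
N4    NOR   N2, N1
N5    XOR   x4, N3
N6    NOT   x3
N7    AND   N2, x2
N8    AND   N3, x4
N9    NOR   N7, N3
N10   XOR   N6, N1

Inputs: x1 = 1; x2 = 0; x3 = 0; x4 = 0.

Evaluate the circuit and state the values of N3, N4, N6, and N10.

N3 = 1, N4 = 0, N6 = 1, N10 = 0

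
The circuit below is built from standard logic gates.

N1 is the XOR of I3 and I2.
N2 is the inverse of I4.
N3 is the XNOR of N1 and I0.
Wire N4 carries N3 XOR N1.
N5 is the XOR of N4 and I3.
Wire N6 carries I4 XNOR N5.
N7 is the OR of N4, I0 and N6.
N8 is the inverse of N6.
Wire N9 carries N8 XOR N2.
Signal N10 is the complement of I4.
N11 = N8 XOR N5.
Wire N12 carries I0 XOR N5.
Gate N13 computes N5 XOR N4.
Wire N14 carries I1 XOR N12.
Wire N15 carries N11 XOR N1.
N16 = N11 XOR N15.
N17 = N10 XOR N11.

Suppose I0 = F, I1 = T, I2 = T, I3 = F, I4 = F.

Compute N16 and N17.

N16 = T; N17 = T

N1 = I3 XOR I2 = F XOR T = T
N3 = N1 XNOR I0 = T XNOR F = F
N4 = N3 XOR N1 = F XOR T = T
N5 = N4 XOR I3 = T XOR F = T
N6 = I4 XNOR N5 = F XNOR T = F
N8 = NOT N6 = NOT F = T
N10 = NOT I4 = NOT F = T
N11 = N8 XOR N5 = T XOR T = F
N15 = N11 XOR N1 = F XOR T = T
N16 = N11 XOR N15 = F XOR T = T
N17 = N10 XOR N11 = T XOR F = T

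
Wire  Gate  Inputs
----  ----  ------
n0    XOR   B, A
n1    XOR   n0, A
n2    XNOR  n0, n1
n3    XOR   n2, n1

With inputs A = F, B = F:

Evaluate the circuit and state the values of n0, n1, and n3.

n0 = B XOR A = F XOR F = F
n1 = n0 XOR A = F XOR F = F
n2 = n0 XNOR n1 = F XNOR F = T
n3 = n2 XOR n1 = T XOR F = T

n0 = F, n1 = F, n3 = T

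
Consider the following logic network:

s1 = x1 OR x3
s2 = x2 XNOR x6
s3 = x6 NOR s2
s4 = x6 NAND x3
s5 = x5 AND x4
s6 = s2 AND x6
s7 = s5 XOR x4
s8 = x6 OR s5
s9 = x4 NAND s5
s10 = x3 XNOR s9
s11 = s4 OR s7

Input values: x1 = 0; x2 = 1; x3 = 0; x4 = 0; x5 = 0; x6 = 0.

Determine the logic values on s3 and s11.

s3 = 1; s11 = 1

s2 = x2 XNOR x6 = 1 XNOR 0 = 0
s3 = x6 NOR s2 = 0 NOR 0 = 1
s4 = x6 NAND x3 = 0 NAND 0 = 1
s5 = x5 AND x4 = 0 AND 0 = 0
s7 = s5 XOR x4 = 0 XOR 0 = 0
s11 = s4 OR s7 = 1 OR 0 = 1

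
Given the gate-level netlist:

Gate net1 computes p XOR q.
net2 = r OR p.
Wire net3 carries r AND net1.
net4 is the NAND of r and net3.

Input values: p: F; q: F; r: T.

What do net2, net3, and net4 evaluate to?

net2 = T; net3 = F; net4 = T

net1 = p XOR q = F XOR F = F
net2 = r OR p = T OR F = T
net3 = r AND net1 = T AND F = F
net4 = r NAND net3 = T NAND F = T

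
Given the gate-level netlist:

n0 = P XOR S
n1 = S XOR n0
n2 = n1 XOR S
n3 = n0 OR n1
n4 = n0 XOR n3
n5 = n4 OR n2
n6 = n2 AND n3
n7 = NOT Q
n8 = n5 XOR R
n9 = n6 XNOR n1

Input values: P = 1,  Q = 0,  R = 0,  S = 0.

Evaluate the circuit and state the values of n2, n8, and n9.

n2 = 1  n8 = 1  n9 = 1

n0 = P XOR S = 1 XOR 0 = 1
n1 = S XOR n0 = 0 XOR 1 = 1
n2 = n1 XOR S = 1 XOR 0 = 1
n3 = n0 OR n1 = 1 OR 1 = 1
n4 = n0 XOR n3 = 1 XOR 1 = 0
n5 = n4 OR n2 = 0 OR 1 = 1
n6 = n2 AND n3 = 1 AND 1 = 1
n8 = n5 XOR R = 1 XOR 0 = 1
n9 = n6 XNOR n1 = 1 XNOR 1 = 1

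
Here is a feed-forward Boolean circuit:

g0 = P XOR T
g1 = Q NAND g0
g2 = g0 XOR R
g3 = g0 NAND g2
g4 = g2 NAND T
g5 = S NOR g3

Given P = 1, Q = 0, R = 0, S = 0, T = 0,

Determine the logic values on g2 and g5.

g2 = 1; g5 = 1

g0 = P XOR T = 1 XOR 0 = 1
g2 = g0 XOR R = 1 XOR 0 = 1
g3 = g0 NAND g2 = 1 NAND 1 = 0
g5 = S NOR g3 = 0 NOR 0 = 1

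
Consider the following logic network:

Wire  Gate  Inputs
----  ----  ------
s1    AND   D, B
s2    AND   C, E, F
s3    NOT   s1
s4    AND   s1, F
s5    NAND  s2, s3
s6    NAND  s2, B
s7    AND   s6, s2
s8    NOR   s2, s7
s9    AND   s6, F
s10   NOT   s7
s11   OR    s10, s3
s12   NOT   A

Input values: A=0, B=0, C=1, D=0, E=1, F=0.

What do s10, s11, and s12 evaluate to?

s1 = D AND B = 0 AND 0 = 0
s2 = C AND E AND F = 1 AND 1 AND 0 = 0
s3 = NOT s1 = NOT 0 = 1
s6 = s2 NAND B = 0 NAND 0 = 1
s7 = s6 AND s2 = 1 AND 0 = 0
s10 = NOT s7 = NOT 0 = 1
s11 = s10 OR s3 = 1 OR 1 = 1
s12 = NOT A = NOT 0 = 1

s10 = 1  s11 = 1  s12 = 1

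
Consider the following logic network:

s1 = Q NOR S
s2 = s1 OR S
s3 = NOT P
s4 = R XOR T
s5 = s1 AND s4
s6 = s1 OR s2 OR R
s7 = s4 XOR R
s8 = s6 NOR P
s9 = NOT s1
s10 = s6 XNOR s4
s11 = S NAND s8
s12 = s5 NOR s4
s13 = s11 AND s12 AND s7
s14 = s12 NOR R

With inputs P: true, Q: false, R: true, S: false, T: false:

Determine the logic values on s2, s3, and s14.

s1 = Q NOR S = false NOR false = true
s2 = s1 OR S = true OR false = true
s3 = NOT P = NOT true = false
s4 = R XOR T = true XOR false = true
s5 = s1 AND s4 = true AND true = true
s12 = s5 NOR s4 = true NOR true = false
s14 = s12 NOR R = false NOR true = false

s2 = true, s3 = false, s14 = false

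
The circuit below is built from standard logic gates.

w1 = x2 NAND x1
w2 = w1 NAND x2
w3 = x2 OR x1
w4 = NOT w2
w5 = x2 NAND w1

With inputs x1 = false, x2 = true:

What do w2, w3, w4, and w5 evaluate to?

w1 = x2 NAND x1 = true NAND false = true
w2 = w1 NAND x2 = true NAND true = false
w3 = x2 OR x1 = true OR false = true
w4 = NOT w2 = NOT false = true
w5 = x2 NAND w1 = true NAND true = false

w2 = false, w3 = true, w4 = true, w5 = false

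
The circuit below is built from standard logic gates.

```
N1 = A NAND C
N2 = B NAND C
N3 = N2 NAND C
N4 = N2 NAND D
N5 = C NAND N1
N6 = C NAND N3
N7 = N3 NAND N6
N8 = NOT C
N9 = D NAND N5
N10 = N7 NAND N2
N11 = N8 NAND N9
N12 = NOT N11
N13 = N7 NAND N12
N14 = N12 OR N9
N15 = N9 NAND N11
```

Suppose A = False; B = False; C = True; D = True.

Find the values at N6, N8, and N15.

N6 = True, N8 = False, N15 = False

N1 = A NAND C = False NAND True = True
N2 = B NAND C = False NAND True = True
N3 = N2 NAND C = True NAND True = False
N5 = C NAND N1 = True NAND True = False
N6 = C NAND N3 = True NAND False = True
N8 = NOT C = NOT True = False
N9 = D NAND N5 = True NAND False = True
N11 = N8 NAND N9 = False NAND True = True
N15 = N9 NAND N11 = True NAND True = False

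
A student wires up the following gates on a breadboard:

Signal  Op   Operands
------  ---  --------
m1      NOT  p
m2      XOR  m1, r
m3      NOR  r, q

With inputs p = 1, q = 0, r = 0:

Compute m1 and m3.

m1 = NOT p = NOT 1 = 0
m3 = r NOR q = 0 NOR 0 = 1

m1 = 0; m3 = 1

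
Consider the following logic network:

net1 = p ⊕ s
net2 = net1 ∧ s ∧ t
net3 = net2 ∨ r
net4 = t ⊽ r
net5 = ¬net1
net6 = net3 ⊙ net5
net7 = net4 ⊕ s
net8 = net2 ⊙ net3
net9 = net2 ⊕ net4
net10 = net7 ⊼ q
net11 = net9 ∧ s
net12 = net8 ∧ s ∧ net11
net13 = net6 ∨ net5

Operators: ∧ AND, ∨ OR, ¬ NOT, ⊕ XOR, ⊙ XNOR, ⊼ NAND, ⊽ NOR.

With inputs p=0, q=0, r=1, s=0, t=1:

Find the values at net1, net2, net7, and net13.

net1 = 0, net2 = 0, net7 = 0, net13 = 1

net1 = p XOR s = 0 XOR 0 = 0
net2 = net1 AND s AND t = 0 AND 0 AND 1 = 0
net3 = net2 OR r = 0 OR 1 = 1
net4 = t NOR r = 1 NOR 1 = 0
net5 = NOT net1 = NOT 0 = 1
net6 = net3 XNOR net5 = 1 XNOR 1 = 1
net7 = net4 XOR s = 0 XOR 0 = 0
net13 = net6 OR net5 = 1 OR 1 = 1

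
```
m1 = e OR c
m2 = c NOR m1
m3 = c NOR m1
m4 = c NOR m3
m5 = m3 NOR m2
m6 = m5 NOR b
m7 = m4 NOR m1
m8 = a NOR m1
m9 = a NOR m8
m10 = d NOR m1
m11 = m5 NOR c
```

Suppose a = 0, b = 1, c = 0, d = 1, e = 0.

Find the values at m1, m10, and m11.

m1 = 0, m10 = 0, m11 = 1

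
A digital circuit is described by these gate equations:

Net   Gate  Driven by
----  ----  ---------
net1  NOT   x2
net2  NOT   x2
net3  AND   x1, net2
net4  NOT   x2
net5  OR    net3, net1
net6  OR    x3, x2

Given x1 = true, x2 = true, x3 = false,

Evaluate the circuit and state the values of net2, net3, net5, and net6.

net2 = false; net3 = false; net5 = false; net6 = true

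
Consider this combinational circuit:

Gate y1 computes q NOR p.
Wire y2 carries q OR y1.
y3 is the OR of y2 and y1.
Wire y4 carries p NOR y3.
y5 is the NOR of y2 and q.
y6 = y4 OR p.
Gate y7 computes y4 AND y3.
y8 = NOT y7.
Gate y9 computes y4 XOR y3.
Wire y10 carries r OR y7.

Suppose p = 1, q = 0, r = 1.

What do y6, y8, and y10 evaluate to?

y1 = q NOR p = 0 NOR 1 = 0
y2 = q OR y1 = 0 OR 0 = 0
y3 = y2 OR y1 = 0 OR 0 = 0
y4 = p NOR y3 = 1 NOR 0 = 0
y6 = y4 OR p = 0 OR 1 = 1
y7 = y4 AND y3 = 0 AND 0 = 0
y8 = NOT y7 = NOT 0 = 1
y10 = r OR y7 = 1 OR 0 = 1

y6 = 1; y8 = 1; y10 = 1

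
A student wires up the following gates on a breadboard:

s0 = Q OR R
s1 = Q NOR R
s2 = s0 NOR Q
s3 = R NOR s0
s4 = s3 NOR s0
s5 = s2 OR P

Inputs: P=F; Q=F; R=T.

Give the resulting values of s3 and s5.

s0 = Q OR R = F OR T = T
s2 = s0 NOR Q = T NOR F = F
s3 = R NOR s0 = T NOR T = F
s5 = s2 OR P = F OR F = F

s3 = F, s5 = F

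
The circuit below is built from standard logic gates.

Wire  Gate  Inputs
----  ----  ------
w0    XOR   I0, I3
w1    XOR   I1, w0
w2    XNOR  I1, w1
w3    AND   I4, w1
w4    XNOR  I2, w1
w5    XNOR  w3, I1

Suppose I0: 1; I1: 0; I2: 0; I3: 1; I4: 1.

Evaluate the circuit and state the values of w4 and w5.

w0 = I0 XOR I3 = 1 XOR 1 = 0
w1 = I1 XOR w0 = 0 XOR 0 = 0
w3 = I4 AND w1 = 1 AND 0 = 0
w4 = I2 XNOR w1 = 0 XNOR 0 = 1
w5 = w3 XNOR I1 = 0 XNOR 0 = 1

w4 = 1, w5 = 1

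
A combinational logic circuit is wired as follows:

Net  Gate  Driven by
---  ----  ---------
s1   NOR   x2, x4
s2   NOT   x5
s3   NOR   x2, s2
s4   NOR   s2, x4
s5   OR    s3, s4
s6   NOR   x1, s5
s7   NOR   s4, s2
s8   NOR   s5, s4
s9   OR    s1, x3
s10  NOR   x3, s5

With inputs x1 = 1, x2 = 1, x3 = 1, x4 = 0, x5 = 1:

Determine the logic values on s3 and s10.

s2 = NOT x5 = NOT 1 = 0
s3 = x2 NOR s2 = 1 NOR 0 = 0
s4 = s2 NOR x4 = 0 NOR 0 = 1
s5 = s3 OR s4 = 0 OR 1 = 1
s10 = x3 NOR s5 = 1 NOR 1 = 0

s3 = 0, s10 = 0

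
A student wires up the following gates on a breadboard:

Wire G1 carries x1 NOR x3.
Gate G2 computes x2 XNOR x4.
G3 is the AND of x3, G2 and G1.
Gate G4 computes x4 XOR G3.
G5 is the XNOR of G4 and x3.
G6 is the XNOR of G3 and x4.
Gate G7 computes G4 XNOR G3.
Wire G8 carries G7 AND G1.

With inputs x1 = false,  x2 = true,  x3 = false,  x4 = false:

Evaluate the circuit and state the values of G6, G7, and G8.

G6 = true, G7 = true, G8 = true

G1 = x1 NOR x3 = false NOR false = true
G2 = x2 XNOR x4 = true XNOR false = false
G3 = x3 AND G2 AND G1 = false AND false AND true = false
G4 = x4 XOR G3 = false XOR false = false
G6 = G3 XNOR x4 = false XNOR false = true
G7 = G4 XNOR G3 = false XNOR false = true
G8 = G7 AND G1 = true AND true = true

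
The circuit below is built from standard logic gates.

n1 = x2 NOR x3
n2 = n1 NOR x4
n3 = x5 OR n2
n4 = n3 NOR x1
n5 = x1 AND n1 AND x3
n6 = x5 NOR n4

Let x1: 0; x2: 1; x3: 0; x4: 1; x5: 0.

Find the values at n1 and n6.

n1 = 0; n6 = 0

n1 = x2 NOR x3 = 1 NOR 0 = 0
n2 = n1 NOR x4 = 0 NOR 1 = 0
n3 = x5 OR n2 = 0 OR 0 = 0
n4 = n3 NOR x1 = 0 NOR 0 = 1
n6 = x5 NOR n4 = 0 NOR 1 = 0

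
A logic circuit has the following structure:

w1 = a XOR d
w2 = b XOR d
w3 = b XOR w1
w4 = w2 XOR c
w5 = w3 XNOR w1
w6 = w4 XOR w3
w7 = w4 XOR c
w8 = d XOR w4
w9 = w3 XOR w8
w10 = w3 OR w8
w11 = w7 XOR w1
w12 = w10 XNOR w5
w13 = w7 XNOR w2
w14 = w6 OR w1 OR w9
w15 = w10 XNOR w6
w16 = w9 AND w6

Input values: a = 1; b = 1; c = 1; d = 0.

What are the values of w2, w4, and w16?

w1 = a XOR d = 1 XOR 0 = 1
w2 = b XOR d = 1 XOR 0 = 1
w3 = b XOR w1 = 1 XOR 1 = 0
w4 = w2 XOR c = 1 XOR 1 = 0
w6 = w4 XOR w3 = 0 XOR 0 = 0
w8 = d XOR w4 = 0 XOR 0 = 0
w9 = w3 XOR w8 = 0 XOR 0 = 0
w16 = w9 AND w6 = 0 AND 0 = 0

w2 = 1, w4 = 0, w16 = 0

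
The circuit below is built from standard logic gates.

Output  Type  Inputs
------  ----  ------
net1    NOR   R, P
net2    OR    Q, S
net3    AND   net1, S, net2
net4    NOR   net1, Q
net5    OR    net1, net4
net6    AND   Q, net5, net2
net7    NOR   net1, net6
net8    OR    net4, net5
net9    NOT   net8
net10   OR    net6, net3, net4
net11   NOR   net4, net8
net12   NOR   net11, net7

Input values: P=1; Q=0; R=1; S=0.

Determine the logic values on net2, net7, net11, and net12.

net1 = R NOR P = 1 NOR 1 = 0
net2 = Q OR S = 0 OR 0 = 0
net4 = net1 NOR Q = 0 NOR 0 = 1
net5 = net1 OR net4 = 0 OR 1 = 1
net6 = Q AND net5 AND net2 = 0 AND 1 AND 0 = 0
net7 = net1 NOR net6 = 0 NOR 0 = 1
net8 = net4 OR net5 = 1 OR 1 = 1
net11 = net4 NOR net8 = 1 NOR 1 = 0
net12 = net11 NOR net7 = 0 NOR 1 = 0

net2 = 0  net7 = 1  net11 = 0  net12 = 0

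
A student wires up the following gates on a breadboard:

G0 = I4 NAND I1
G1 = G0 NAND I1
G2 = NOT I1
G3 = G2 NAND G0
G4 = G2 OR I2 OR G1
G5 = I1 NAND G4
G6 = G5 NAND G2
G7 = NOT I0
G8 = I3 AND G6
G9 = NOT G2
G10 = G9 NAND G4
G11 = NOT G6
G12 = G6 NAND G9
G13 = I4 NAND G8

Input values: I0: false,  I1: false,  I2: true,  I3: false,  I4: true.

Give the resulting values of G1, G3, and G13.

G1 = true, G3 = false, G13 = true

G0 = I4 NAND I1 = true NAND false = true
G1 = G0 NAND I1 = true NAND false = true
G2 = NOT I1 = NOT false = true
G3 = G2 NAND G0 = true NAND true = false
G4 = G2 OR I2 OR G1 = true OR true OR true = true
G5 = I1 NAND G4 = false NAND true = true
G6 = G5 NAND G2 = true NAND true = false
G8 = I3 AND G6 = false AND false = false
G13 = I4 NAND G8 = true NAND false = true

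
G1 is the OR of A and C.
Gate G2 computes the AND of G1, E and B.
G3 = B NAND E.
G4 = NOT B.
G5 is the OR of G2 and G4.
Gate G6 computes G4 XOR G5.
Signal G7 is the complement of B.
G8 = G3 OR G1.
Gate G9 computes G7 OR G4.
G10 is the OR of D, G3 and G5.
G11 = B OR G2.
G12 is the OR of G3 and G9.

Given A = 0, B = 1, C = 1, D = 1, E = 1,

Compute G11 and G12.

G1 = A OR C = 0 OR 1 = 1
G2 = G1 AND E AND B = 1 AND 1 AND 1 = 1
G3 = B NAND E = 1 NAND 1 = 0
G4 = NOT B = NOT 1 = 0
G7 = NOT B = NOT 1 = 0
G9 = G7 OR G4 = 0 OR 0 = 0
G11 = B OR G2 = 1 OR 1 = 1
G12 = G3 OR G9 = 0 OR 0 = 0

G11 = 1; G12 = 0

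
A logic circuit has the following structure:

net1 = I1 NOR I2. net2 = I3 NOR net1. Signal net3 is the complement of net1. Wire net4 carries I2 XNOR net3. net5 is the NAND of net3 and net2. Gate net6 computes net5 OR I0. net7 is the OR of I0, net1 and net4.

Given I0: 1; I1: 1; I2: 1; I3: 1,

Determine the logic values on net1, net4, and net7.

net1 = I1 NOR I2 = 1 NOR 1 = 0
net3 = NOT net1 = NOT 0 = 1
net4 = I2 XNOR net3 = 1 XNOR 1 = 1
net7 = I0 OR net1 OR net4 = 1 OR 0 OR 1 = 1

net1 = 0; net4 = 1; net7 = 1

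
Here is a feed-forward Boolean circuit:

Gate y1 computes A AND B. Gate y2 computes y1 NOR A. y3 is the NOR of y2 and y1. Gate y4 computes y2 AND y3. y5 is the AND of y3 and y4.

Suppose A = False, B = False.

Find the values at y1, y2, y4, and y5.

y1 = A AND B = False AND False = False
y2 = y1 NOR A = False NOR False = True
y3 = y2 NOR y1 = True NOR False = False
y4 = y2 AND y3 = True AND False = False
y5 = y3 AND y4 = False AND False = False

y1 = False; y2 = True; y4 = False; y5 = False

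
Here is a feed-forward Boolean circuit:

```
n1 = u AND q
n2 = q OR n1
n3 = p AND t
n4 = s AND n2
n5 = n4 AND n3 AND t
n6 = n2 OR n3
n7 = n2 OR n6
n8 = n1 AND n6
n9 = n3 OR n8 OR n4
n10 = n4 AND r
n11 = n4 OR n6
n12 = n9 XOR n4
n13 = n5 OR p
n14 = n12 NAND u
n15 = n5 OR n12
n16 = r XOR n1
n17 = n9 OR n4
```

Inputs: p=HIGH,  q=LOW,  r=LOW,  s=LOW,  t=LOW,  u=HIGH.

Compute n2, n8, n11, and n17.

n2 = LOW  n8 = LOW  n11 = LOW  n17 = LOW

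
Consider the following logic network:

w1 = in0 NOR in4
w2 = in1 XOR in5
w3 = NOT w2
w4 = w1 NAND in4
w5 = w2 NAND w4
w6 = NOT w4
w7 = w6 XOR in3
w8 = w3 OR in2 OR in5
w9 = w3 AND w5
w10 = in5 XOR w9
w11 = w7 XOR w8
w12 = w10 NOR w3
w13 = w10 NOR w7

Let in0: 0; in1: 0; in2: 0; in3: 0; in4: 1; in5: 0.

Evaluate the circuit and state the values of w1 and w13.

w1 = 0  w13 = 0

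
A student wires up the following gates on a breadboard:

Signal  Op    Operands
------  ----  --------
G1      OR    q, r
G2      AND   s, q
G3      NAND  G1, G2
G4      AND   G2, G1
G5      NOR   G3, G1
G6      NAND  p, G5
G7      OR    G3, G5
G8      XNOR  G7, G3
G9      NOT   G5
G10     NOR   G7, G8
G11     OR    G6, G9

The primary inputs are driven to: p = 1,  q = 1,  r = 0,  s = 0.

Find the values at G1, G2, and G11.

G1 = 1, G2 = 0, G11 = 1

G1 = q OR r = 1 OR 0 = 1
G2 = s AND q = 0 AND 1 = 0
G3 = G1 NAND G2 = 1 NAND 0 = 1
G5 = G3 NOR G1 = 1 NOR 1 = 0
G6 = p NAND G5 = 1 NAND 0 = 1
G9 = NOT G5 = NOT 0 = 1
G11 = G6 OR G9 = 1 OR 1 = 1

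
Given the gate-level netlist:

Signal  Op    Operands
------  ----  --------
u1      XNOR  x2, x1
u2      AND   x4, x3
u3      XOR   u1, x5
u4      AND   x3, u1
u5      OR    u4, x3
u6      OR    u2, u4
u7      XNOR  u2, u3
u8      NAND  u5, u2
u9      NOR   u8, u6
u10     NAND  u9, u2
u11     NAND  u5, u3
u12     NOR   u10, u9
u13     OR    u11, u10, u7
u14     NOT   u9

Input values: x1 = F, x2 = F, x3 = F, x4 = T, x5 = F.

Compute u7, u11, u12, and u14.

u1 = x2 XNOR x1 = F XNOR F = T
u2 = x4 AND x3 = T AND F = F
u3 = u1 XOR x5 = T XOR F = T
u4 = x3 AND u1 = F AND T = F
u5 = u4 OR x3 = F OR F = F
u6 = u2 OR u4 = F OR F = F
u7 = u2 XNOR u3 = F XNOR T = F
u8 = u5 NAND u2 = F NAND F = T
u9 = u8 NOR u6 = T NOR F = F
u10 = u9 NAND u2 = F NAND F = T
u11 = u5 NAND u3 = F NAND T = T
u12 = u10 NOR u9 = T NOR F = F
u14 = NOT u9 = NOT F = T

u7 = F  u11 = T  u12 = F  u14 = T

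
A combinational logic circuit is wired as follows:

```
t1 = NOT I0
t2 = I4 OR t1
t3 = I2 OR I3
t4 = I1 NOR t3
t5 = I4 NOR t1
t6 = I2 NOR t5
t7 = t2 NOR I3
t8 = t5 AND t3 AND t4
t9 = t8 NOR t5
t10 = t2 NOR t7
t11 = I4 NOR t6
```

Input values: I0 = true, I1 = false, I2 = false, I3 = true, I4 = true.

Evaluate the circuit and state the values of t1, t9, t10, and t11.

t1 = false, t9 = true, t10 = false, t11 = false

t1 = NOT I0 = NOT true = false
t2 = I4 OR t1 = true OR false = true
t3 = I2 OR I3 = false OR true = true
t4 = I1 NOR t3 = false NOR true = false
t5 = I4 NOR t1 = true NOR false = false
t6 = I2 NOR t5 = false NOR false = true
t7 = t2 NOR I3 = true NOR true = false
t8 = t5 AND t3 AND t4 = false AND true AND false = false
t9 = t8 NOR t5 = false NOR false = true
t10 = t2 NOR t7 = true NOR false = false
t11 = I4 NOR t6 = true NOR true = false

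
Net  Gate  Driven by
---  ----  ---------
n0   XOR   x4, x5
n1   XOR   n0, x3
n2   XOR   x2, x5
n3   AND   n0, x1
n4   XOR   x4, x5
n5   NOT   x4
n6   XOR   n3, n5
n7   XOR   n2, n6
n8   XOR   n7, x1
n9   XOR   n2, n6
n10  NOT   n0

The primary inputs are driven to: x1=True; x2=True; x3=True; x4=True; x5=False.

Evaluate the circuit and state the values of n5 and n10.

n5 = False, n10 = False

n0 = x4 XOR x5 = True XOR False = True
n5 = NOT x4 = NOT True = False
n10 = NOT n0 = NOT True = False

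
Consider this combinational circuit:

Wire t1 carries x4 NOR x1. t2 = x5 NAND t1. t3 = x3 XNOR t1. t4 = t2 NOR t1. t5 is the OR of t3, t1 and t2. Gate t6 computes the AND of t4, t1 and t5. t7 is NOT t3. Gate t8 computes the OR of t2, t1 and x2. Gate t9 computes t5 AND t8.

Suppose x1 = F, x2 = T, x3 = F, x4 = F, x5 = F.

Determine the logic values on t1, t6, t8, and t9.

t1 = x4 NOR x1 = F NOR F = T
t2 = x5 NAND t1 = F NAND T = T
t3 = x3 XNOR t1 = F XNOR T = F
t4 = t2 NOR t1 = T NOR T = F
t5 = t3 OR t1 OR t2 = F OR T OR T = T
t6 = t4 AND t1 AND t5 = F AND T AND T = F
t8 = t2 OR t1 OR x2 = T OR T OR T = T
t9 = t5 AND t8 = T AND T = T

t1 = T, t6 = F, t8 = T, t9 = T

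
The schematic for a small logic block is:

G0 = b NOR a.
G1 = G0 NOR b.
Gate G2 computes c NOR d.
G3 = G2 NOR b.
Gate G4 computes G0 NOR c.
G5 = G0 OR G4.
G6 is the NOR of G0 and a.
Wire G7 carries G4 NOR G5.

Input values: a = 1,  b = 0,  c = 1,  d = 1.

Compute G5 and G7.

G5 = 0, G7 = 1

G0 = b NOR a = 0 NOR 1 = 0
G4 = G0 NOR c = 0 NOR 1 = 0
G5 = G0 OR G4 = 0 OR 0 = 0
G7 = G4 NOR G5 = 0 NOR 0 = 1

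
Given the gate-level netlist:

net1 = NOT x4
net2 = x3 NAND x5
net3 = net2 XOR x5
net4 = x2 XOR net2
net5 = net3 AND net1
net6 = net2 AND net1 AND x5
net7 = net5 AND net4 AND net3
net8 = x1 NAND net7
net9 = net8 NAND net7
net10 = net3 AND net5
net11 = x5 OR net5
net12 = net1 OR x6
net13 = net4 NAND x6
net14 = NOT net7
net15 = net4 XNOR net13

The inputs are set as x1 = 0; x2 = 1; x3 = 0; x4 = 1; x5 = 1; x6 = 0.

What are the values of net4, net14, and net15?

net4 = 0, net14 = 1, net15 = 0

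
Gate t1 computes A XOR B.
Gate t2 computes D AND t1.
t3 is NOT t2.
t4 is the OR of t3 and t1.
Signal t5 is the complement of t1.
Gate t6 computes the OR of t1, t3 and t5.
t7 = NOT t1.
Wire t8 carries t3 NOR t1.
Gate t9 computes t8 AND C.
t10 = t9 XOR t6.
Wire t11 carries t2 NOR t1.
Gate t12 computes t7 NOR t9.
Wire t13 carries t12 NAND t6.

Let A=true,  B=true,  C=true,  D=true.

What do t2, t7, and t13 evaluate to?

t2 = false; t7 = true; t13 = true

t1 = A XOR B = true XOR true = false
t2 = D AND t1 = true AND false = false
t3 = NOT t2 = NOT false = true
t5 = NOT t1 = NOT false = true
t6 = t1 OR t3 OR t5 = false OR true OR true = true
t7 = NOT t1 = NOT false = true
t8 = t3 NOR t1 = true NOR false = false
t9 = t8 AND C = false AND true = false
t12 = t7 NOR t9 = true NOR false = false
t13 = t12 NAND t6 = false NAND true = true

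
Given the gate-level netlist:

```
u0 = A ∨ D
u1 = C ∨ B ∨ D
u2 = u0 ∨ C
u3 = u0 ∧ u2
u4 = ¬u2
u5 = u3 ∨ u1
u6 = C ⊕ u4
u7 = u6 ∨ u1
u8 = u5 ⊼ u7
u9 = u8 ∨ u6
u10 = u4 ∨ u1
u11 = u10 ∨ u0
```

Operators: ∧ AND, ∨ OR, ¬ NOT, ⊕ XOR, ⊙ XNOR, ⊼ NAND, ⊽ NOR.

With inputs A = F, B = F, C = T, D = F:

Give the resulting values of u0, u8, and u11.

u0 = A OR D = F OR F = F
u1 = C OR B OR D = T OR F OR F = T
u2 = u0 OR C = F OR T = T
u3 = u0 AND u2 = F AND T = F
u4 = NOT u2 = NOT T = F
u5 = u3 OR u1 = F OR T = T
u6 = C XOR u4 = T XOR F = T
u7 = u6 OR u1 = T OR T = T
u8 = u5 NAND u7 = T NAND T = F
u10 = u4 OR u1 = F OR T = T
u11 = u10 OR u0 = T OR F = T

u0 = F, u8 = F, u11 = T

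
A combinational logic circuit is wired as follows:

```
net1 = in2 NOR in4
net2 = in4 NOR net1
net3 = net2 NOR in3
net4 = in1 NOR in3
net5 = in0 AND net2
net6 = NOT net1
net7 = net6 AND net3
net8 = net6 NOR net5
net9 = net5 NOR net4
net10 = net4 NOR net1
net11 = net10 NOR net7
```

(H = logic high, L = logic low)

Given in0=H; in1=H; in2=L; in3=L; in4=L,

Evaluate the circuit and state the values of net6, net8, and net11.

net6 = L; net8 = H; net11 = H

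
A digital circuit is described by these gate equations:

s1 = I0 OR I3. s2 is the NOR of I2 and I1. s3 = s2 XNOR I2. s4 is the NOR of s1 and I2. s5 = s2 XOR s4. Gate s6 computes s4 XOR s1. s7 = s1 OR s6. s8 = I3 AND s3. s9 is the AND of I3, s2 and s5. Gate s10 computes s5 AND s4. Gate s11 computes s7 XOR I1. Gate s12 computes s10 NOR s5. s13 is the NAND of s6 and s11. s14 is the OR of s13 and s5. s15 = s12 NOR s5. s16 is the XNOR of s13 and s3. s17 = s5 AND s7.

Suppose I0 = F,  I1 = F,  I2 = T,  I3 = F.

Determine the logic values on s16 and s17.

s1 = I0 OR I3 = F OR F = F
s2 = I2 NOR I1 = T NOR F = F
s3 = s2 XNOR I2 = F XNOR T = F
s4 = s1 NOR I2 = F NOR T = F
s5 = s2 XOR s4 = F XOR F = F
s6 = s4 XOR s1 = F XOR F = F
s7 = s1 OR s6 = F OR F = F
s11 = s7 XOR I1 = F XOR F = F
s13 = s6 NAND s11 = F NAND F = T
s16 = s13 XNOR s3 = T XNOR F = F
s17 = s5 AND s7 = F AND F = F

s16 = F, s17 = F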